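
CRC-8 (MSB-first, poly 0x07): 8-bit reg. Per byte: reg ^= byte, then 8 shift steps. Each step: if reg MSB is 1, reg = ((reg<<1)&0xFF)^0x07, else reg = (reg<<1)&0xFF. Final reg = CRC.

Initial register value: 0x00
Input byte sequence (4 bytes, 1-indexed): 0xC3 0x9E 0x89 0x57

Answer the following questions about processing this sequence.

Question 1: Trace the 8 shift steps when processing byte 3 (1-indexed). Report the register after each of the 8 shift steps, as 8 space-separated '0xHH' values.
After byte 1 (0xC3): reg=0x47
After byte 2 (0x9E): reg=0x01
Register before byte 3: 0x01
After XOR with byte 0x89: 0x88

Answer: 0x17 0x2E 0x5C 0xB8 0x77 0xEE 0xDB 0xB1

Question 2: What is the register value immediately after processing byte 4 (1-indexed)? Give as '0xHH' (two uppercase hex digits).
Answer: 0xBC

Derivation:
After byte 1 (0xC3): reg=0x47
After byte 2 (0x9E): reg=0x01
After byte 3 (0x89): reg=0xB1
After byte 4 (0x57): reg=0xBC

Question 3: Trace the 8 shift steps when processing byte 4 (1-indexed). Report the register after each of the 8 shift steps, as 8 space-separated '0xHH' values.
After byte 1 (0xC3): reg=0x47
After byte 2 (0x9E): reg=0x01
After byte 3 (0x89): reg=0xB1
Register before byte 4: 0xB1
After XOR with byte 0x57: 0xE6

Answer: 0xCB 0x91 0x25 0x4A 0x94 0x2F 0x5E 0xBC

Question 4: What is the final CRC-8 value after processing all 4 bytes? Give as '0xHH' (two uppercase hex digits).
After byte 1 (0xC3): reg=0x47
After byte 2 (0x9E): reg=0x01
After byte 3 (0x89): reg=0xB1
After byte 4 (0x57): reg=0xBC

Answer: 0xBC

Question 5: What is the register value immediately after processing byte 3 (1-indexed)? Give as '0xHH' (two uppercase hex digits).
After byte 1 (0xC3): reg=0x47
After byte 2 (0x9E): reg=0x01
After byte 3 (0x89): reg=0xB1

Answer: 0xB1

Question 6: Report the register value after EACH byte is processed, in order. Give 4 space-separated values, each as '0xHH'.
0x47 0x01 0xB1 0xBC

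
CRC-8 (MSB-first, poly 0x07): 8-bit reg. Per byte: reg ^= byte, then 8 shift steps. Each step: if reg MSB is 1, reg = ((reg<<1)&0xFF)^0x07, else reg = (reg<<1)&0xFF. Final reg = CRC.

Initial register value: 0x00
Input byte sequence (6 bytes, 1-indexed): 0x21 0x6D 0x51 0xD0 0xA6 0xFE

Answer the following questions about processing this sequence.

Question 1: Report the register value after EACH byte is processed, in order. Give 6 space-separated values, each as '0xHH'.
0xE7 0xBF 0x84 0xAB 0x23 0x1D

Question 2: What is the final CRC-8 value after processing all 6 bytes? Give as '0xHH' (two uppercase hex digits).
Answer: 0x1D

Derivation:
After byte 1 (0x21): reg=0xE7
After byte 2 (0x6D): reg=0xBF
After byte 3 (0x51): reg=0x84
After byte 4 (0xD0): reg=0xAB
After byte 5 (0xA6): reg=0x23
After byte 6 (0xFE): reg=0x1D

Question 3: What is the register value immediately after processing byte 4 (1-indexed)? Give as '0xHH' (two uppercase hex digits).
After byte 1 (0x21): reg=0xE7
After byte 2 (0x6D): reg=0xBF
After byte 3 (0x51): reg=0x84
After byte 4 (0xD0): reg=0xAB

Answer: 0xAB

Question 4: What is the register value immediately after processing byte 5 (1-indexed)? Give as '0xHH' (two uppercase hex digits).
After byte 1 (0x21): reg=0xE7
After byte 2 (0x6D): reg=0xBF
After byte 3 (0x51): reg=0x84
After byte 4 (0xD0): reg=0xAB
After byte 5 (0xA6): reg=0x23

Answer: 0x23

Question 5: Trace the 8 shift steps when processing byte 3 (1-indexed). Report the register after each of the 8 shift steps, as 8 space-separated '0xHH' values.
Answer: 0xDB 0xB1 0x65 0xCA 0x93 0x21 0x42 0x84

Derivation:
After byte 1 (0x21): reg=0xE7
After byte 2 (0x6D): reg=0xBF
Register before byte 3: 0xBF
After XOR with byte 0x51: 0xEE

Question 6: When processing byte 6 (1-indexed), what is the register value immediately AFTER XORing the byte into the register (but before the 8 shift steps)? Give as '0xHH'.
Register before byte 6: 0x23
Byte 6: 0xFE
0x23 XOR 0xFE = 0xDD

Answer: 0xDD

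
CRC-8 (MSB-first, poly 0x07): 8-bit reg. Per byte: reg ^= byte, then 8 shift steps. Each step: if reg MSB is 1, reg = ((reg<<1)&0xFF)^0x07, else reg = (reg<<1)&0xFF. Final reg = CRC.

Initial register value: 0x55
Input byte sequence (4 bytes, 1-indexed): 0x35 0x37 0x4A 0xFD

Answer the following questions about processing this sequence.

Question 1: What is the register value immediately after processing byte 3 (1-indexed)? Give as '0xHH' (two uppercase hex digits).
After byte 1 (0x35): reg=0x27
After byte 2 (0x37): reg=0x70
After byte 3 (0x4A): reg=0xA6

Answer: 0xA6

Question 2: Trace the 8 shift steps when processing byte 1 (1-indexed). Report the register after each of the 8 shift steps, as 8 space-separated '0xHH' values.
Register before byte 1: 0x55
After XOR with byte 0x35: 0x60

Answer: 0xC0 0x87 0x09 0x12 0x24 0x48 0x90 0x27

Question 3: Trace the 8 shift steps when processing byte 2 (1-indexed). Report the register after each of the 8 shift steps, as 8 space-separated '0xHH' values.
After byte 1 (0x35): reg=0x27
Register before byte 2: 0x27
After XOR with byte 0x37: 0x10

Answer: 0x20 0x40 0x80 0x07 0x0E 0x1C 0x38 0x70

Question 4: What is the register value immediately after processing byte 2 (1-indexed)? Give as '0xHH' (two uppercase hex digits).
Answer: 0x70

Derivation:
After byte 1 (0x35): reg=0x27
After byte 2 (0x37): reg=0x70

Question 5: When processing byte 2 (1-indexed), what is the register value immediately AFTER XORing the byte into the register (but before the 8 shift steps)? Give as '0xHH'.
Answer: 0x10

Derivation:
Register before byte 2: 0x27
Byte 2: 0x37
0x27 XOR 0x37 = 0x10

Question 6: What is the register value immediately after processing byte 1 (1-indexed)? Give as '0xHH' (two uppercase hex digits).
After byte 1 (0x35): reg=0x27

Answer: 0x27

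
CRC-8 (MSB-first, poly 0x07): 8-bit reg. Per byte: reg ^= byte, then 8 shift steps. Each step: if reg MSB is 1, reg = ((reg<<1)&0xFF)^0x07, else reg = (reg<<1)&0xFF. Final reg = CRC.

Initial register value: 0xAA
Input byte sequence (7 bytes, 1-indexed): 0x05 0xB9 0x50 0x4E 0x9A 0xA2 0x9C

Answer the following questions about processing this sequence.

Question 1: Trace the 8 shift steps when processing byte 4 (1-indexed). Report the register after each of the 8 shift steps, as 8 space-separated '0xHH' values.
Answer: 0x08 0x10 0x20 0x40 0x80 0x07 0x0E 0x1C

Derivation:
After byte 1 (0x05): reg=0x44
After byte 2 (0xB9): reg=0xFD
After byte 3 (0x50): reg=0x4A
Register before byte 4: 0x4A
After XOR with byte 0x4E: 0x04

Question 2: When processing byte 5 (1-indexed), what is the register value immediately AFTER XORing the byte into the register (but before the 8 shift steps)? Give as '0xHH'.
Register before byte 5: 0x1C
Byte 5: 0x9A
0x1C XOR 0x9A = 0x86

Answer: 0x86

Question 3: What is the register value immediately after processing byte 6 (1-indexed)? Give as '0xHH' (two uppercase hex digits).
Answer: 0xAF

Derivation:
After byte 1 (0x05): reg=0x44
After byte 2 (0xB9): reg=0xFD
After byte 3 (0x50): reg=0x4A
After byte 4 (0x4E): reg=0x1C
After byte 5 (0x9A): reg=0x9B
After byte 6 (0xA2): reg=0xAF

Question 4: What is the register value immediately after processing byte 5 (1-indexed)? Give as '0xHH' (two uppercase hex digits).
After byte 1 (0x05): reg=0x44
After byte 2 (0xB9): reg=0xFD
After byte 3 (0x50): reg=0x4A
After byte 4 (0x4E): reg=0x1C
After byte 5 (0x9A): reg=0x9B

Answer: 0x9B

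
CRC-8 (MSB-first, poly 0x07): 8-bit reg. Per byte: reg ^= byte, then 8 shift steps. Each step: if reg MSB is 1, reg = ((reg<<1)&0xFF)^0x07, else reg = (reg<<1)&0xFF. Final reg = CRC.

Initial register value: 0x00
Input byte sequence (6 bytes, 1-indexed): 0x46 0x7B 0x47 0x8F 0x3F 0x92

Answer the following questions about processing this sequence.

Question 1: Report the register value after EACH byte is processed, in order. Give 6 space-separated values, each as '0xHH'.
0xD5 0x43 0x1C 0xF0 0x63 0xD9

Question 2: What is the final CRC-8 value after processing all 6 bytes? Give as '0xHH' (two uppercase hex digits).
Answer: 0xD9

Derivation:
After byte 1 (0x46): reg=0xD5
After byte 2 (0x7B): reg=0x43
After byte 3 (0x47): reg=0x1C
After byte 4 (0x8F): reg=0xF0
After byte 5 (0x3F): reg=0x63
After byte 6 (0x92): reg=0xD9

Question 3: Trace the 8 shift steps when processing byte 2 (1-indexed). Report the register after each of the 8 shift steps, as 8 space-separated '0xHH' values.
Answer: 0x5B 0xB6 0x6B 0xD6 0xAB 0x51 0xA2 0x43

Derivation:
After byte 1 (0x46): reg=0xD5
Register before byte 2: 0xD5
After XOR with byte 0x7B: 0xAE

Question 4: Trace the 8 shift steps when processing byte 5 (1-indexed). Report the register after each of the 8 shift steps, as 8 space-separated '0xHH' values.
Answer: 0x99 0x35 0x6A 0xD4 0xAF 0x59 0xB2 0x63

Derivation:
After byte 1 (0x46): reg=0xD5
After byte 2 (0x7B): reg=0x43
After byte 3 (0x47): reg=0x1C
After byte 4 (0x8F): reg=0xF0
Register before byte 5: 0xF0
After XOR with byte 0x3F: 0xCF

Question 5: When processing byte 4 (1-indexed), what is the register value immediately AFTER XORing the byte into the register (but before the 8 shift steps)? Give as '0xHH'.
Register before byte 4: 0x1C
Byte 4: 0x8F
0x1C XOR 0x8F = 0x93

Answer: 0x93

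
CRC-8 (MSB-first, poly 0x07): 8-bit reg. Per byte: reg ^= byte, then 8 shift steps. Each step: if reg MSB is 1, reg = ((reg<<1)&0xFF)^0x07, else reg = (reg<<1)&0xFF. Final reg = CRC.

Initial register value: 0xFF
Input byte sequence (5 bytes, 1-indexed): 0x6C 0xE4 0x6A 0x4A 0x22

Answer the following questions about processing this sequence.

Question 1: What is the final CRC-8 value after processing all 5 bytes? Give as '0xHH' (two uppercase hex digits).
Answer: 0x4A

Derivation:
After byte 1 (0x6C): reg=0xF0
After byte 2 (0xE4): reg=0x6C
After byte 3 (0x6A): reg=0x12
After byte 4 (0x4A): reg=0x8F
After byte 5 (0x22): reg=0x4A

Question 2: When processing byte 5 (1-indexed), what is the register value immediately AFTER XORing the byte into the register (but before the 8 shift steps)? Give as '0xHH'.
Register before byte 5: 0x8F
Byte 5: 0x22
0x8F XOR 0x22 = 0xAD

Answer: 0xAD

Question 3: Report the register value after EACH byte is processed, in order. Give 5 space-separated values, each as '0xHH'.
0xF0 0x6C 0x12 0x8F 0x4A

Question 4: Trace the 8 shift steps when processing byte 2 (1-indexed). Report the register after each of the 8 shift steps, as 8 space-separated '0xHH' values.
After byte 1 (0x6C): reg=0xF0
Register before byte 2: 0xF0
After XOR with byte 0xE4: 0x14

Answer: 0x28 0x50 0xA0 0x47 0x8E 0x1B 0x36 0x6C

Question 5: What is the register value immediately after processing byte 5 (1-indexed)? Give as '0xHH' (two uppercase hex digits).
Answer: 0x4A

Derivation:
After byte 1 (0x6C): reg=0xF0
After byte 2 (0xE4): reg=0x6C
After byte 3 (0x6A): reg=0x12
After byte 4 (0x4A): reg=0x8F
After byte 5 (0x22): reg=0x4A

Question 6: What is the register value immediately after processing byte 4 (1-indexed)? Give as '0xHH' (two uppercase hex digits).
After byte 1 (0x6C): reg=0xF0
After byte 2 (0xE4): reg=0x6C
After byte 3 (0x6A): reg=0x12
After byte 4 (0x4A): reg=0x8F

Answer: 0x8F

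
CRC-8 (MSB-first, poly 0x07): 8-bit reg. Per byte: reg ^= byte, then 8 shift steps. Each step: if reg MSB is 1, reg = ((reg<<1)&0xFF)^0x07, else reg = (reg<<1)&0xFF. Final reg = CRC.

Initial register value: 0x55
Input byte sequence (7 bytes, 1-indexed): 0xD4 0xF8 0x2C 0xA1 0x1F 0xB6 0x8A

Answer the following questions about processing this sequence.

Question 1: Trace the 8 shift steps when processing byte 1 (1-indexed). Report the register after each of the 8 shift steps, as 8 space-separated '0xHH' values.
Answer: 0x05 0x0A 0x14 0x28 0x50 0xA0 0x47 0x8E

Derivation:
Register before byte 1: 0x55
After XOR with byte 0xD4: 0x81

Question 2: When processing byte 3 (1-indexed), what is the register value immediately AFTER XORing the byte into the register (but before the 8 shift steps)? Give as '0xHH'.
Register before byte 3: 0x45
Byte 3: 0x2C
0x45 XOR 0x2C = 0x69

Answer: 0x69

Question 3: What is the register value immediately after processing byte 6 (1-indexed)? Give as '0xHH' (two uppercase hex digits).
After byte 1 (0xD4): reg=0x8E
After byte 2 (0xF8): reg=0x45
After byte 3 (0x2C): reg=0x18
After byte 4 (0xA1): reg=0x26
After byte 5 (0x1F): reg=0xAF
After byte 6 (0xB6): reg=0x4F

Answer: 0x4F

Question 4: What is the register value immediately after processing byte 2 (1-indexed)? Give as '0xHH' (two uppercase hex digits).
Answer: 0x45

Derivation:
After byte 1 (0xD4): reg=0x8E
After byte 2 (0xF8): reg=0x45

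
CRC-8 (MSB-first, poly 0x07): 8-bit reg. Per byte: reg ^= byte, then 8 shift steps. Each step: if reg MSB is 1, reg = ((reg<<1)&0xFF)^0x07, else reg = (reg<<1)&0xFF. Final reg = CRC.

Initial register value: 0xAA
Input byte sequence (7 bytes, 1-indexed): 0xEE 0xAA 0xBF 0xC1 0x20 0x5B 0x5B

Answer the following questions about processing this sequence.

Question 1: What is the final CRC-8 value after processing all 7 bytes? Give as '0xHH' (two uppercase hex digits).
After byte 1 (0xEE): reg=0xDB
After byte 2 (0xAA): reg=0x50
After byte 3 (0xBF): reg=0x83
After byte 4 (0xC1): reg=0xC9
After byte 5 (0x20): reg=0x91
After byte 6 (0x5B): reg=0x78
After byte 7 (0x5B): reg=0xE9

Answer: 0xE9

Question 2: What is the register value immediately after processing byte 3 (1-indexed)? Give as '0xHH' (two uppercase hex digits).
Answer: 0x83

Derivation:
After byte 1 (0xEE): reg=0xDB
After byte 2 (0xAA): reg=0x50
After byte 3 (0xBF): reg=0x83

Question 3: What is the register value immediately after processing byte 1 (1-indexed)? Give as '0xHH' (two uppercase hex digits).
Answer: 0xDB

Derivation:
After byte 1 (0xEE): reg=0xDB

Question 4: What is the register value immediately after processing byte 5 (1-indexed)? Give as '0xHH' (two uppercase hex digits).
After byte 1 (0xEE): reg=0xDB
After byte 2 (0xAA): reg=0x50
After byte 3 (0xBF): reg=0x83
After byte 4 (0xC1): reg=0xC9
After byte 5 (0x20): reg=0x91

Answer: 0x91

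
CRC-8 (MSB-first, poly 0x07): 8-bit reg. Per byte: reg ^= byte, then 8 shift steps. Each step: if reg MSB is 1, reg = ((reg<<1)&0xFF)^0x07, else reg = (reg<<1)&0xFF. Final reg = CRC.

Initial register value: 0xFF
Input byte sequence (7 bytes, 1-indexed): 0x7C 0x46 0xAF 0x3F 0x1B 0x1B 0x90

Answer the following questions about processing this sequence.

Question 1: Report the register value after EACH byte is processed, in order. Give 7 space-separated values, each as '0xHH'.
0x80 0x5C 0xD7 0x96 0xAA 0x1E 0xA3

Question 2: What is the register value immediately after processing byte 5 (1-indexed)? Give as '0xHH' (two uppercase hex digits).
After byte 1 (0x7C): reg=0x80
After byte 2 (0x46): reg=0x5C
After byte 3 (0xAF): reg=0xD7
After byte 4 (0x3F): reg=0x96
After byte 5 (0x1B): reg=0xAA

Answer: 0xAA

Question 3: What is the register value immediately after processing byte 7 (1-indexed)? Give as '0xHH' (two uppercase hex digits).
Answer: 0xA3

Derivation:
After byte 1 (0x7C): reg=0x80
After byte 2 (0x46): reg=0x5C
After byte 3 (0xAF): reg=0xD7
After byte 4 (0x3F): reg=0x96
After byte 5 (0x1B): reg=0xAA
After byte 6 (0x1B): reg=0x1E
After byte 7 (0x90): reg=0xA3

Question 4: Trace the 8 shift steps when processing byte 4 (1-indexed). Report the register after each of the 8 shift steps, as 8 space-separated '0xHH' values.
Answer: 0xD7 0xA9 0x55 0xAA 0x53 0xA6 0x4B 0x96

Derivation:
After byte 1 (0x7C): reg=0x80
After byte 2 (0x46): reg=0x5C
After byte 3 (0xAF): reg=0xD7
Register before byte 4: 0xD7
After XOR with byte 0x3F: 0xE8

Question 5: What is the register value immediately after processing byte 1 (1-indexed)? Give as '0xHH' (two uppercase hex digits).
Answer: 0x80

Derivation:
After byte 1 (0x7C): reg=0x80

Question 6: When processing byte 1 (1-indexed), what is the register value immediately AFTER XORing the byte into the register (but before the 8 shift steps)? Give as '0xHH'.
Answer: 0x83

Derivation:
Register before byte 1: 0xFF
Byte 1: 0x7C
0xFF XOR 0x7C = 0x83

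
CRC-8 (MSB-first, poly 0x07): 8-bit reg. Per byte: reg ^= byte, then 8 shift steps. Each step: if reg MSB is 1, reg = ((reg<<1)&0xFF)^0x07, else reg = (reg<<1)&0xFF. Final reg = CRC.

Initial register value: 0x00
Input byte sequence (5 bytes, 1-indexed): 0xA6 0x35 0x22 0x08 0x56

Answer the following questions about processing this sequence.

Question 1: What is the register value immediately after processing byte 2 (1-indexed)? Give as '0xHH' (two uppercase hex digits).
After byte 1 (0xA6): reg=0x7B
After byte 2 (0x35): reg=0xED

Answer: 0xED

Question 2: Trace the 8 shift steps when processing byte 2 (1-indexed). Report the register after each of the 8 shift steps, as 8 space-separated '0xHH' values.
After byte 1 (0xA6): reg=0x7B
Register before byte 2: 0x7B
After XOR with byte 0x35: 0x4E

Answer: 0x9C 0x3F 0x7E 0xFC 0xFF 0xF9 0xF5 0xED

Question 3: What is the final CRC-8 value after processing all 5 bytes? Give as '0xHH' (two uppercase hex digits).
After byte 1 (0xA6): reg=0x7B
After byte 2 (0x35): reg=0xED
After byte 3 (0x22): reg=0x63
After byte 4 (0x08): reg=0x16
After byte 5 (0x56): reg=0xC7

Answer: 0xC7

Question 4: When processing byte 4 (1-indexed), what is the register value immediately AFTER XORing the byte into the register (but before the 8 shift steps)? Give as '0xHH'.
Register before byte 4: 0x63
Byte 4: 0x08
0x63 XOR 0x08 = 0x6B

Answer: 0x6B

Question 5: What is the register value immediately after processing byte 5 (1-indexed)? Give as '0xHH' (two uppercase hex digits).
After byte 1 (0xA6): reg=0x7B
After byte 2 (0x35): reg=0xED
After byte 3 (0x22): reg=0x63
After byte 4 (0x08): reg=0x16
After byte 5 (0x56): reg=0xC7

Answer: 0xC7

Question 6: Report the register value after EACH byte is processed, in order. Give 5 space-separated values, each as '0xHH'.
0x7B 0xED 0x63 0x16 0xC7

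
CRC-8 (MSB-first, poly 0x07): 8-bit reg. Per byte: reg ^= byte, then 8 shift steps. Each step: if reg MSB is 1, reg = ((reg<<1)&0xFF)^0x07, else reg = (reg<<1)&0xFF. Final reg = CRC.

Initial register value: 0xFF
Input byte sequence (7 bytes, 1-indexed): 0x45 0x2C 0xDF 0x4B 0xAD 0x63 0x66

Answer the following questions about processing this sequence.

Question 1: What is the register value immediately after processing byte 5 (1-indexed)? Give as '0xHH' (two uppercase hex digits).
Answer: 0xD4

Derivation:
After byte 1 (0x45): reg=0x2F
After byte 2 (0x2C): reg=0x09
After byte 3 (0xDF): reg=0x2C
After byte 4 (0x4B): reg=0x32
After byte 5 (0xAD): reg=0xD4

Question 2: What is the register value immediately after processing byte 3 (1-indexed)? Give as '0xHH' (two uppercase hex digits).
Answer: 0x2C

Derivation:
After byte 1 (0x45): reg=0x2F
After byte 2 (0x2C): reg=0x09
After byte 3 (0xDF): reg=0x2C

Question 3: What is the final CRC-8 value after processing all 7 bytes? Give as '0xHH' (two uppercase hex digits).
Answer: 0x11

Derivation:
After byte 1 (0x45): reg=0x2F
After byte 2 (0x2C): reg=0x09
After byte 3 (0xDF): reg=0x2C
After byte 4 (0x4B): reg=0x32
After byte 5 (0xAD): reg=0xD4
After byte 6 (0x63): reg=0x0C
After byte 7 (0x66): reg=0x11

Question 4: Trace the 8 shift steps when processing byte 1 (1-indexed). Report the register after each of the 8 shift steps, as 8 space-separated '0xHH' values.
Register before byte 1: 0xFF
After XOR with byte 0x45: 0xBA

Answer: 0x73 0xE6 0xCB 0x91 0x25 0x4A 0x94 0x2F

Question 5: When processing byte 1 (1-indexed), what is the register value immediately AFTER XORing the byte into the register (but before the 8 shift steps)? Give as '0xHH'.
Register before byte 1: 0xFF
Byte 1: 0x45
0xFF XOR 0x45 = 0xBA

Answer: 0xBA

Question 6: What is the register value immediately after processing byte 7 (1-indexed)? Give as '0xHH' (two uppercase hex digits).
Answer: 0x11

Derivation:
After byte 1 (0x45): reg=0x2F
After byte 2 (0x2C): reg=0x09
After byte 3 (0xDF): reg=0x2C
After byte 4 (0x4B): reg=0x32
After byte 5 (0xAD): reg=0xD4
After byte 6 (0x63): reg=0x0C
After byte 7 (0x66): reg=0x11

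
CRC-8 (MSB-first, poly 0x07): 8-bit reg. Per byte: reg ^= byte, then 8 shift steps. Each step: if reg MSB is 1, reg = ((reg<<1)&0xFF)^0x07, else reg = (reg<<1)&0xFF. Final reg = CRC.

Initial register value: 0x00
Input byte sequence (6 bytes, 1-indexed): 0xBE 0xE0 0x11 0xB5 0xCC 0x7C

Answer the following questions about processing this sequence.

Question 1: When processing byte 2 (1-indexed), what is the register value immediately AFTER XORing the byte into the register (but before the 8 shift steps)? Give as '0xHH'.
Register before byte 2: 0x33
Byte 2: 0xE0
0x33 XOR 0xE0 = 0xD3

Answer: 0xD3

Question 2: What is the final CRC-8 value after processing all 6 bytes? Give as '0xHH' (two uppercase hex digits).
Answer: 0xF2

Derivation:
After byte 1 (0xBE): reg=0x33
After byte 2 (0xE0): reg=0x37
After byte 3 (0x11): reg=0xF2
After byte 4 (0xB5): reg=0xD2
After byte 5 (0xCC): reg=0x5A
After byte 6 (0x7C): reg=0xF2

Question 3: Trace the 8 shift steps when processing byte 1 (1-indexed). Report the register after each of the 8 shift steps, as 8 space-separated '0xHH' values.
Answer: 0x7B 0xF6 0xEB 0xD1 0xA5 0x4D 0x9A 0x33

Derivation:
Register before byte 1: 0x00
After XOR with byte 0xBE: 0xBE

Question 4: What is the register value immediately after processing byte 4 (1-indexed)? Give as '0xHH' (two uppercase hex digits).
After byte 1 (0xBE): reg=0x33
After byte 2 (0xE0): reg=0x37
After byte 3 (0x11): reg=0xF2
After byte 4 (0xB5): reg=0xD2

Answer: 0xD2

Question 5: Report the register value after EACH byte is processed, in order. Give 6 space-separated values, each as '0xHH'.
0x33 0x37 0xF2 0xD2 0x5A 0xF2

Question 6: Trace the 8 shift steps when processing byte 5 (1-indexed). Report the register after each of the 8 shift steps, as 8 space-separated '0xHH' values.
Answer: 0x3C 0x78 0xF0 0xE7 0xC9 0x95 0x2D 0x5A

Derivation:
After byte 1 (0xBE): reg=0x33
After byte 2 (0xE0): reg=0x37
After byte 3 (0x11): reg=0xF2
After byte 4 (0xB5): reg=0xD2
Register before byte 5: 0xD2
After XOR with byte 0xCC: 0x1E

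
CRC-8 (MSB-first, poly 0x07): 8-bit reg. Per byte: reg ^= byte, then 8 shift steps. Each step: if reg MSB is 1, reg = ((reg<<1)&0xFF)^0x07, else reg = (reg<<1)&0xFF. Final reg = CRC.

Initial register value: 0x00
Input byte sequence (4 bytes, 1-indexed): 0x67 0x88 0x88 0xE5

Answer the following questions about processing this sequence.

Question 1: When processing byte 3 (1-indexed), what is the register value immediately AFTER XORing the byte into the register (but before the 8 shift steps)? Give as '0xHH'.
Register before byte 3: 0x2F
Byte 3: 0x88
0x2F XOR 0x88 = 0xA7

Answer: 0xA7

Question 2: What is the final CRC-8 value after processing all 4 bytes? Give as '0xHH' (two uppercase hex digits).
After byte 1 (0x67): reg=0x32
After byte 2 (0x88): reg=0x2F
After byte 3 (0x88): reg=0x7C
After byte 4 (0xE5): reg=0xC6

Answer: 0xC6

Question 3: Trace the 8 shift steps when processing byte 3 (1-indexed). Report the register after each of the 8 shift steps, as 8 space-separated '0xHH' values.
After byte 1 (0x67): reg=0x32
After byte 2 (0x88): reg=0x2F
Register before byte 3: 0x2F
After XOR with byte 0x88: 0xA7

Answer: 0x49 0x92 0x23 0x46 0x8C 0x1F 0x3E 0x7C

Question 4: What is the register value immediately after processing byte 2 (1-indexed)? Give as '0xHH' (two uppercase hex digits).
After byte 1 (0x67): reg=0x32
After byte 2 (0x88): reg=0x2F

Answer: 0x2F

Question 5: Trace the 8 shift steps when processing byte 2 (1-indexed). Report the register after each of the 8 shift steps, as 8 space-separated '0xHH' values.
After byte 1 (0x67): reg=0x32
Register before byte 2: 0x32
After XOR with byte 0x88: 0xBA

Answer: 0x73 0xE6 0xCB 0x91 0x25 0x4A 0x94 0x2F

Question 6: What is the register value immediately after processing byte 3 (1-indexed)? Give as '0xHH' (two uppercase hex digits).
Answer: 0x7C

Derivation:
After byte 1 (0x67): reg=0x32
After byte 2 (0x88): reg=0x2F
After byte 3 (0x88): reg=0x7C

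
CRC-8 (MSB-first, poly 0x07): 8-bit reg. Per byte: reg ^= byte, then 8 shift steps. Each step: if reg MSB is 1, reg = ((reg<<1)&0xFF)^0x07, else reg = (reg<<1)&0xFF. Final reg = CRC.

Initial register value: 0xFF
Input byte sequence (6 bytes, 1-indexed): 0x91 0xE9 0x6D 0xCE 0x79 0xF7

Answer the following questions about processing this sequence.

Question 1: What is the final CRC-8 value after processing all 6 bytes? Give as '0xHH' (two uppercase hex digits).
After byte 1 (0x91): reg=0x0D
After byte 2 (0xE9): reg=0xB2
After byte 3 (0x6D): reg=0x13
After byte 4 (0xCE): reg=0x1D
After byte 5 (0x79): reg=0x3B
After byte 6 (0xF7): reg=0x6A

Answer: 0x6A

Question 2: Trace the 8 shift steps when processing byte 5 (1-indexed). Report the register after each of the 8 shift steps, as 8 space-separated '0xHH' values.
Answer: 0xC8 0x97 0x29 0x52 0xA4 0x4F 0x9E 0x3B

Derivation:
After byte 1 (0x91): reg=0x0D
After byte 2 (0xE9): reg=0xB2
After byte 3 (0x6D): reg=0x13
After byte 4 (0xCE): reg=0x1D
Register before byte 5: 0x1D
After XOR with byte 0x79: 0x64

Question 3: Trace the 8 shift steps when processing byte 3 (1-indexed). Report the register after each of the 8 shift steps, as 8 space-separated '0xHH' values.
Answer: 0xB9 0x75 0xEA 0xD3 0xA1 0x45 0x8A 0x13

Derivation:
After byte 1 (0x91): reg=0x0D
After byte 2 (0xE9): reg=0xB2
Register before byte 3: 0xB2
After XOR with byte 0x6D: 0xDF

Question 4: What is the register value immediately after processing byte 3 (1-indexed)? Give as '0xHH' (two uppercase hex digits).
Answer: 0x13

Derivation:
After byte 1 (0x91): reg=0x0D
After byte 2 (0xE9): reg=0xB2
After byte 3 (0x6D): reg=0x13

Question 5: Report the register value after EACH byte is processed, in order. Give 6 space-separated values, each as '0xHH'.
0x0D 0xB2 0x13 0x1D 0x3B 0x6A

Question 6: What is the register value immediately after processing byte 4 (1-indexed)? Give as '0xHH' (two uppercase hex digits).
After byte 1 (0x91): reg=0x0D
After byte 2 (0xE9): reg=0xB2
After byte 3 (0x6D): reg=0x13
After byte 4 (0xCE): reg=0x1D

Answer: 0x1D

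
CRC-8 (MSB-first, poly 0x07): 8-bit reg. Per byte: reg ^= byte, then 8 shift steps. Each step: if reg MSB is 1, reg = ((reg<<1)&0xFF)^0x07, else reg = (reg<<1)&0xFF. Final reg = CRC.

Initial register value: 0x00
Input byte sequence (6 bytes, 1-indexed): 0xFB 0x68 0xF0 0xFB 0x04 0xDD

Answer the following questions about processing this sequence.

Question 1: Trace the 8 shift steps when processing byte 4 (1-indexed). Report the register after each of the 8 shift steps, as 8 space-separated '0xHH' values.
Answer: 0xF7 0xE9 0xD5 0xAD 0x5D 0xBA 0x73 0xE6

Derivation:
After byte 1 (0xFB): reg=0xEF
After byte 2 (0x68): reg=0x9C
After byte 3 (0xF0): reg=0x03
Register before byte 4: 0x03
After XOR with byte 0xFB: 0xF8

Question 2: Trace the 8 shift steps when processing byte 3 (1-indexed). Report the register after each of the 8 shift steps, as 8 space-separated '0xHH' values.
Answer: 0xD8 0xB7 0x69 0xD2 0xA3 0x41 0x82 0x03

Derivation:
After byte 1 (0xFB): reg=0xEF
After byte 2 (0x68): reg=0x9C
Register before byte 3: 0x9C
After XOR with byte 0xF0: 0x6C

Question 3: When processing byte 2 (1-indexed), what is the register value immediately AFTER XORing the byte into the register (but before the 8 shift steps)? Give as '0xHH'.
Register before byte 2: 0xEF
Byte 2: 0x68
0xEF XOR 0x68 = 0x87

Answer: 0x87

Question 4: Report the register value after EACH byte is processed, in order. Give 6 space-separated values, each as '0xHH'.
0xEF 0x9C 0x03 0xE6 0xA0 0x74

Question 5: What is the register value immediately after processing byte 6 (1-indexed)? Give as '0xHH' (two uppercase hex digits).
After byte 1 (0xFB): reg=0xEF
After byte 2 (0x68): reg=0x9C
After byte 3 (0xF0): reg=0x03
After byte 4 (0xFB): reg=0xE6
After byte 5 (0x04): reg=0xA0
After byte 6 (0xDD): reg=0x74

Answer: 0x74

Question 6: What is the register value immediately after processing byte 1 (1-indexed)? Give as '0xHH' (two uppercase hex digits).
After byte 1 (0xFB): reg=0xEF

Answer: 0xEF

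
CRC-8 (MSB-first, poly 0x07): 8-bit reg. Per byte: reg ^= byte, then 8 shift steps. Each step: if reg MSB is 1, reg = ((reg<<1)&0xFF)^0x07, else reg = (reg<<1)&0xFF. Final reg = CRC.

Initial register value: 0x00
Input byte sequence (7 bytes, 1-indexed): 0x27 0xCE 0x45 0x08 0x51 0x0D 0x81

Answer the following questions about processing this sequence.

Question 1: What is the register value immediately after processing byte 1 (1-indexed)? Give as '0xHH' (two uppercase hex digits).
After byte 1 (0x27): reg=0xF5

Answer: 0xF5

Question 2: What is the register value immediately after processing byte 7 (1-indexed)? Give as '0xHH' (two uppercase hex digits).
Answer: 0x2C

Derivation:
After byte 1 (0x27): reg=0xF5
After byte 2 (0xCE): reg=0xA1
After byte 3 (0x45): reg=0xB2
After byte 4 (0x08): reg=0x2F
After byte 5 (0x51): reg=0x7D
After byte 6 (0x0D): reg=0x57
After byte 7 (0x81): reg=0x2C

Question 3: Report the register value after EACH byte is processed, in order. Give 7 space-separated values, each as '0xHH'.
0xF5 0xA1 0xB2 0x2F 0x7D 0x57 0x2C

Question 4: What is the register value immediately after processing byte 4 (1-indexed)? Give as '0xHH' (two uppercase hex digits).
After byte 1 (0x27): reg=0xF5
After byte 2 (0xCE): reg=0xA1
After byte 3 (0x45): reg=0xB2
After byte 4 (0x08): reg=0x2F

Answer: 0x2F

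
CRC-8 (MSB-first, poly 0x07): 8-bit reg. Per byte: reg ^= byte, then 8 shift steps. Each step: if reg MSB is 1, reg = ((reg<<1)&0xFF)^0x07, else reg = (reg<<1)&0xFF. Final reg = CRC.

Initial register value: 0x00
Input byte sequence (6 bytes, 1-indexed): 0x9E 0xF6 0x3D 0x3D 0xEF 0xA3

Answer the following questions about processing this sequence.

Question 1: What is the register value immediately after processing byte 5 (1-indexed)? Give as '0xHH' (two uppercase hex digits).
Answer: 0x63

Derivation:
After byte 1 (0x9E): reg=0xD3
After byte 2 (0xF6): reg=0xFB
After byte 3 (0x3D): reg=0x5C
After byte 4 (0x3D): reg=0x20
After byte 5 (0xEF): reg=0x63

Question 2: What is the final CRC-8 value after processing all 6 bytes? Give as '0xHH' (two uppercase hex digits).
After byte 1 (0x9E): reg=0xD3
After byte 2 (0xF6): reg=0xFB
After byte 3 (0x3D): reg=0x5C
After byte 4 (0x3D): reg=0x20
After byte 5 (0xEF): reg=0x63
After byte 6 (0xA3): reg=0x4E

Answer: 0x4E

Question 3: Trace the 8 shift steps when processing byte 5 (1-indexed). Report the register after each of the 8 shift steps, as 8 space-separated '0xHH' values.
Answer: 0x99 0x35 0x6A 0xD4 0xAF 0x59 0xB2 0x63

Derivation:
After byte 1 (0x9E): reg=0xD3
After byte 2 (0xF6): reg=0xFB
After byte 3 (0x3D): reg=0x5C
After byte 4 (0x3D): reg=0x20
Register before byte 5: 0x20
After XOR with byte 0xEF: 0xCF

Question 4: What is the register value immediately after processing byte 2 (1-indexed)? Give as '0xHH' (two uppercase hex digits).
Answer: 0xFB

Derivation:
After byte 1 (0x9E): reg=0xD3
After byte 2 (0xF6): reg=0xFB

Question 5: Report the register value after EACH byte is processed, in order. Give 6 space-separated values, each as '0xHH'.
0xD3 0xFB 0x5C 0x20 0x63 0x4E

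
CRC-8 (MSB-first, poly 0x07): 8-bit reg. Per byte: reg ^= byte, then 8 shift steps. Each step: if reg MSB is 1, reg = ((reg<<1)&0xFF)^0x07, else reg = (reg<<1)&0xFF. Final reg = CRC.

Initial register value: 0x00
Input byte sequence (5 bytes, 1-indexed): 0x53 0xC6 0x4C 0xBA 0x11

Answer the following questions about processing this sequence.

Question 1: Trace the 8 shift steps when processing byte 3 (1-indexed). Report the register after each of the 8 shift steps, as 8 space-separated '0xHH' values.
After byte 1 (0x53): reg=0xBE
After byte 2 (0xC6): reg=0x6F
Register before byte 3: 0x6F
After XOR with byte 0x4C: 0x23

Answer: 0x46 0x8C 0x1F 0x3E 0x7C 0xF8 0xF7 0xE9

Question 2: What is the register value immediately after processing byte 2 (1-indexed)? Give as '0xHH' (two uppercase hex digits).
After byte 1 (0x53): reg=0xBE
After byte 2 (0xC6): reg=0x6F

Answer: 0x6F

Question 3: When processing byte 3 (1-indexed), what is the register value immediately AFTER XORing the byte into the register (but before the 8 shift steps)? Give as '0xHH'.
Answer: 0x23

Derivation:
Register before byte 3: 0x6F
Byte 3: 0x4C
0x6F XOR 0x4C = 0x23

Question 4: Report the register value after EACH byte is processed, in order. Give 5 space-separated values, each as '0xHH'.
0xBE 0x6F 0xE9 0xBE 0x44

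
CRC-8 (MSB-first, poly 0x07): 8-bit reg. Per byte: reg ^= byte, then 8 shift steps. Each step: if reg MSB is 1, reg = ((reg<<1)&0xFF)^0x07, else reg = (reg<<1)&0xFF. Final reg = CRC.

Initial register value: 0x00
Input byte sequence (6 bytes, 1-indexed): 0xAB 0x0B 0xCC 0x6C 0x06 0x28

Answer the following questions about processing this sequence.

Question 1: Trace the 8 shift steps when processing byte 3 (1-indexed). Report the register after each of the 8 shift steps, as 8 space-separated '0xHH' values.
After byte 1 (0xAB): reg=0x58
After byte 2 (0x0B): reg=0xBE
Register before byte 3: 0xBE
After XOR with byte 0xCC: 0x72

Answer: 0xE4 0xCF 0x99 0x35 0x6A 0xD4 0xAF 0x59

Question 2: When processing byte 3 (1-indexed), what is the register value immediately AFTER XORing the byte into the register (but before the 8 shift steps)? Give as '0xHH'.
Register before byte 3: 0xBE
Byte 3: 0xCC
0xBE XOR 0xCC = 0x72

Answer: 0x72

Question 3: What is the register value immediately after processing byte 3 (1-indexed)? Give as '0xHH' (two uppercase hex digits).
Answer: 0x59

Derivation:
After byte 1 (0xAB): reg=0x58
After byte 2 (0x0B): reg=0xBE
After byte 3 (0xCC): reg=0x59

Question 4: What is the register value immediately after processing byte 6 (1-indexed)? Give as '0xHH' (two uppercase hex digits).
Answer: 0x87

Derivation:
After byte 1 (0xAB): reg=0x58
After byte 2 (0x0B): reg=0xBE
After byte 3 (0xCC): reg=0x59
After byte 4 (0x6C): reg=0x8B
After byte 5 (0x06): reg=0xAA
After byte 6 (0x28): reg=0x87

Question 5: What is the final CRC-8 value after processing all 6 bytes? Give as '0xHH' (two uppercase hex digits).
Answer: 0x87

Derivation:
After byte 1 (0xAB): reg=0x58
After byte 2 (0x0B): reg=0xBE
After byte 3 (0xCC): reg=0x59
After byte 4 (0x6C): reg=0x8B
After byte 5 (0x06): reg=0xAA
After byte 6 (0x28): reg=0x87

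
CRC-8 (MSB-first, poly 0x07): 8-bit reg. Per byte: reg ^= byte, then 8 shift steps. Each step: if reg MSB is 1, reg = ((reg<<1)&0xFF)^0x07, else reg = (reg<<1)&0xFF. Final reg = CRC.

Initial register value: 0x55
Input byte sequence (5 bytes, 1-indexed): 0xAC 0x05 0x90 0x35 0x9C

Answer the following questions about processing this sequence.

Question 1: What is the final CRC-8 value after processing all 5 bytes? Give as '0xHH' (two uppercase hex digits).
After byte 1 (0xAC): reg=0xE1
After byte 2 (0x05): reg=0xB2
After byte 3 (0x90): reg=0xEE
After byte 4 (0x35): reg=0x0F
After byte 5 (0x9C): reg=0xF0

Answer: 0xF0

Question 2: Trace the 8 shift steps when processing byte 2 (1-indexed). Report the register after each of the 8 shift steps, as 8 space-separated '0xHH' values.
Answer: 0xCF 0x99 0x35 0x6A 0xD4 0xAF 0x59 0xB2

Derivation:
After byte 1 (0xAC): reg=0xE1
Register before byte 2: 0xE1
After XOR with byte 0x05: 0xE4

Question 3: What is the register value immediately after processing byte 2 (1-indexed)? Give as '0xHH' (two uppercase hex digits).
Answer: 0xB2

Derivation:
After byte 1 (0xAC): reg=0xE1
After byte 2 (0x05): reg=0xB2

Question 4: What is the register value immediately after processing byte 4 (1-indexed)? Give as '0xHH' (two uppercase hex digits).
After byte 1 (0xAC): reg=0xE1
After byte 2 (0x05): reg=0xB2
After byte 3 (0x90): reg=0xEE
After byte 4 (0x35): reg=0x0F

Answer: 0x0F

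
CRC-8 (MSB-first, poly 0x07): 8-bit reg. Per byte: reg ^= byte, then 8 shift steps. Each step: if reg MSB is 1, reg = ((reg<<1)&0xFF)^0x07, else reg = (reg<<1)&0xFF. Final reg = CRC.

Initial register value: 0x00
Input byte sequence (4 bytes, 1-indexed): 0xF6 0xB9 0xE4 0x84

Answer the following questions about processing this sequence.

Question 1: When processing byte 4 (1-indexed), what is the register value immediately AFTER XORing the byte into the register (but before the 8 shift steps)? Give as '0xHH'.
Answer: 0xD5

Derivation:
Register before byte 4: 0x51
Byte 4: 0x84
0x51 XOR 0x84 = 0xD5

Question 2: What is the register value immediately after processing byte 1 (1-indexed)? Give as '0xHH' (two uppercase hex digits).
Answer: 0xCC

Derivation:
After byte 1 (0xF6): reg=0xCC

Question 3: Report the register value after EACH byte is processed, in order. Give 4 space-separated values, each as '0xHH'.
0xCC 0x4C 0x51 0x25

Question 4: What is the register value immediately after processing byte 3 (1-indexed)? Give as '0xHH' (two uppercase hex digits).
Answer: 0x51

Derivation:
After byte 1 (0xF6): reg=0xCC
After byte 2 (0xB9): reg=0x4C
After byte 3 (0xE4): reg=0x51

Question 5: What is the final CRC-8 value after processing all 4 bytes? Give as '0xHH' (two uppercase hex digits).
Answer: 0x25

Derivation:
After byte 1 (0xF6): reg=0xCC
After byte 2 (0xB9): reg=0x4C
After byte 3 (0xE4): reg=0x51
After byte 4 (0x84): reg=0x25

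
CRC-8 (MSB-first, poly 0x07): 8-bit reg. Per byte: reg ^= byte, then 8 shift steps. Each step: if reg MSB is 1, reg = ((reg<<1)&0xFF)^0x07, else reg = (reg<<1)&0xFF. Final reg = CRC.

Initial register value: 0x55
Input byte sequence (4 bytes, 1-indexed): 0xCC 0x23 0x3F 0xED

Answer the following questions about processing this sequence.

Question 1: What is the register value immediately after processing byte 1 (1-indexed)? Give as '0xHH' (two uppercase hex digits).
After byte 1 (0xCC): reg=0xC6

Answer: 0xC6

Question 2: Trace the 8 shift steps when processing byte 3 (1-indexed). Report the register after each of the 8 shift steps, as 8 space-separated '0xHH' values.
After byte 1 (0xCC): reg=0xC6
After byte 2 (0x23): reg=0xB5
Register before byte 3: 0xB5
After XOR with byte 0x3F: 0x8A

Answer: 0x13 0x26 0x4C 0x98 0x37 0x6E 0xDC 0xBF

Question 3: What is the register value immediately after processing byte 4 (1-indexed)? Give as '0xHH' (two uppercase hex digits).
Answer: 0xB9

Derivation:
After byte 1 (0xCC): reg=0xC6
After byte 2 (0x23): reg=0xB5
After byte 3 (0x3F): reg=0xBF
After byte 4 (0xED): reg=0xB9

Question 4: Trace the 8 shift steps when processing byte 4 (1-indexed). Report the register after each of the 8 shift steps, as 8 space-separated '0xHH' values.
Answer: 0xA4 0x4F 0x9E 0x3B 0x76 0xEC 0xDF 0xB9

Derivation:
After byte 1 (0xCC): reg=0xC6
After byte 2 (0x23): reg=0xB5
After byte 3 (0x3F): reg=0xBF
Register before byte 4: 0xBF
After XOR with byte 0xED: 0x52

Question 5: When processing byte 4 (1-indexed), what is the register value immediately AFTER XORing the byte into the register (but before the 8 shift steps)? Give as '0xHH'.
Answer: 0x52

Derivation:
Register before byte 4: 0xBF
Byte 4: 0xED
0xBF XOR 0xED = 0x52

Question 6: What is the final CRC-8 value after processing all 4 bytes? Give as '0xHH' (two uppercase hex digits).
After byte 1 (0xCC): reg=0xC6
After byte 2 (0x23): reg=0xB5
After byte 3 (0x3F): reg=0xBF
After byte 4 (0xED): reg=0xB9

Answer: 0xB9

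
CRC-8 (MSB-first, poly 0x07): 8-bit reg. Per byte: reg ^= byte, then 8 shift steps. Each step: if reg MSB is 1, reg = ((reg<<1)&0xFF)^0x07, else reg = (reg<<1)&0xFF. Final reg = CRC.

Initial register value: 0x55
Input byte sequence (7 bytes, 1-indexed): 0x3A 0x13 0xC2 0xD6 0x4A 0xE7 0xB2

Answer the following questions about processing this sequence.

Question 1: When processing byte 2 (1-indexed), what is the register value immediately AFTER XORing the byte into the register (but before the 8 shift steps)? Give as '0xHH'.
Answer: 0x19

Derivation:
Register before byte 2: 0x0A
Byte 2: 0x13
0x0A XOR 0x13 = 0x19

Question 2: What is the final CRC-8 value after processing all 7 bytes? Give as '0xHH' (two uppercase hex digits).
Answer: 0xE4

Derivation:
After byte 1 (0x3A): reg=0x0A
After byte 2 (0x13): reg=0x4F
After byte 3 (0xC2): reg=0xAA
After byte 4 (0xD6): reg=0x73
After byte 5 (0x4A): reg=0xAF
After byte 6 (0xE7): reg=0xFF
After byte 7 (0xB2): reg=0xE4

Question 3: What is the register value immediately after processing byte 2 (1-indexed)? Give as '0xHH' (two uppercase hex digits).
After byte 1 (0x3A): reg=0x0A
After byte 2 (0x13): reg=0x4F

Answer: 0x4F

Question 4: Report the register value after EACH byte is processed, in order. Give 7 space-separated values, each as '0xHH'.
0x0A 0x4F 0xAA 0x73 0xAF 0xFF 0xE4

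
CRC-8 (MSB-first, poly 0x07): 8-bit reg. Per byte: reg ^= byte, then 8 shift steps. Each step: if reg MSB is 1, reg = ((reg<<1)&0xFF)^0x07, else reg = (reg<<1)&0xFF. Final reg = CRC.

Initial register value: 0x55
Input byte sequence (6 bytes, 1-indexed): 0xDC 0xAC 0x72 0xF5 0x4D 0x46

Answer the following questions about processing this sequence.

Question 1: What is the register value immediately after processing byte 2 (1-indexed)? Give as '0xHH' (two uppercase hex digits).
Answer: 0x46

Derivation:
After byte 1 (0xDC): reg=0xB6
After byte 2 (0xAC): reg=0x46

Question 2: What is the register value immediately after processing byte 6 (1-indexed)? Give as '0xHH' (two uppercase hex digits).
After byte 1 (0xDC): reg=0xB6
After byte 2 (0xAC): reg=0x46
After byte 3 (0x72): reg=0x8C
After byte 4 (0xF5): reg=0x68
After byte 5 (0x4D): reg=0xFB
After byte 6 (0x46): reg=0x3A

Answer: 0x3A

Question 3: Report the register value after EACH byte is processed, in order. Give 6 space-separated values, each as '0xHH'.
0xB6 0x46 0x8C 0x68 0xFB 0x3A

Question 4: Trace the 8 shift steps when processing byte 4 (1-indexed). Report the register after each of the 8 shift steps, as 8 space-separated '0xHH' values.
Answer: 0xF2 0xE3 0xC1 0x85 0x0D 0x1A 0x34 0x68

Derivation:
After byte 1 (0xDC): reg=0xB6
After byte 2 (0xAC): reg=0x46
After byte 3 (0x72): reg=0x8C
Register before byte 4: 0x8C
After XOR with byte 0xF5: 0x79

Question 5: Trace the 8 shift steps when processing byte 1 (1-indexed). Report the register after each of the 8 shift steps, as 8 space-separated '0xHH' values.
Answer: 0x15 0x2A 0x54 0xA8 0x57 0xAE 0x5B 0xB6

Derivation:
Register before byte 1: 0x55
After XOR with byte 0xDC: 0x89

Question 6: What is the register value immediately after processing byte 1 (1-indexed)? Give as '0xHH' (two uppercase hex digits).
Answer: 0xB6

Derivation:
After byte 1 (0xDC): reg=0xB6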